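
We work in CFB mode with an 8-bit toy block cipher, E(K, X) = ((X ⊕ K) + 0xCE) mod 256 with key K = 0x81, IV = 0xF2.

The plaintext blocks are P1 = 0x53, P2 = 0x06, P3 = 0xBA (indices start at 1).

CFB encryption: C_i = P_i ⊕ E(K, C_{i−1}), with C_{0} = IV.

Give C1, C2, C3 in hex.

C1 = 0x12, C2 = 0x67, C3 = 0x0E

C1: E(K, 0xF2) = 0x41; 0x53 ⊕ 0x41 = 0x12.
C2: E(K, 0x12) = 0x61; 0x06 ⊕ 0x61 = 0x67.
C3: E(K, 0x67) = 0xB4; 0xBA ⊕ 0xB4 = 0x0E.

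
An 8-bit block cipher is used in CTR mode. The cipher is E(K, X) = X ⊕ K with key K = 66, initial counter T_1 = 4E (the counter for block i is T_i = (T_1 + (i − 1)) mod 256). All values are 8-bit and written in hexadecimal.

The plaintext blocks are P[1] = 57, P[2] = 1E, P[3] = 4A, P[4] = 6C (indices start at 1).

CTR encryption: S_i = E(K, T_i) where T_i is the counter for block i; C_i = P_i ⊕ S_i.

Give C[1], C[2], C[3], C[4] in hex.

C[1] = 7F, C[2] = 37, C[3] = 7C, C[4] = 5B

C[1]: T = 4E, S = E(K, T) = 28; 57 ⊕ 28 = 7F.
C[2]: T = 4F, S = E(K, T) = 29; 1E ⊕ 29 = 37.
C[3]: T = 50, S = E(K, T) = 36; 4A ⊕ 36 = 7C.
C[4]: T = 51, S = E(K, T) = 37; 6C ⊕ 37 = 5B.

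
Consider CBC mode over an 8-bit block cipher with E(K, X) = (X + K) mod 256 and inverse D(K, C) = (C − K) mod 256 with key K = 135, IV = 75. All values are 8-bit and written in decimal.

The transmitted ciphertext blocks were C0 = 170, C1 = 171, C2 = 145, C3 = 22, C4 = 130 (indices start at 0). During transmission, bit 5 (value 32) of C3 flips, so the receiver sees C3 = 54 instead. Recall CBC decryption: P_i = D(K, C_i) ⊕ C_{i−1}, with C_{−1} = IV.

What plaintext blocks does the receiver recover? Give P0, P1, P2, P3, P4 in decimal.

Only C3 changed, to 54. In CBC, a change in C_i garbles P_i and flips the same bit in P_{i+1}. Decrypting the received ciphertext:
P0: D(K, 170) = 35; 35 ⊕ 75 = 104.
P1: D(K, 171) = 36; 36 ⊕ 170 = 142.
P2: D(K, 145) = 10; 10 ⊕ 171 = 161.
P3: D(K, 54) = 175; 175 ⊕ 145 = 62.
P4: D(K, 130) = 251; 251 ⊕ 54 = 205.
Blocks that differ from the original plaintext: P3, P4.

P0 = 104, P1 = 142, P2 = 161, P3 = 62, P4 = 205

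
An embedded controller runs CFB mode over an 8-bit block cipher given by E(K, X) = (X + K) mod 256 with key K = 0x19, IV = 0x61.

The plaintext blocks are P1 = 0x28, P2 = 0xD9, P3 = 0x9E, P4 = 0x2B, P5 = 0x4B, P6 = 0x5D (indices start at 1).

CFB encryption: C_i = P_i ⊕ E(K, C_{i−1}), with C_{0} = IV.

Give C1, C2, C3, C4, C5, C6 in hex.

C1 = 0x52, C2 = 0xB2, C3 = 0x55, C4 = 0x45, C5 = 0x15, C6 = 0x73

C1: E(K, 0x61) = 0x7A; 0x28 ⊕ 0x7A = 0x52.
C2: E(K, 0x52) = 0x6B; 0xD9 ⊕ 0x6B = 0xB2.
C3: E(K, 0xB2) = 0xCB; 0x9E ⊕ 0xCB = 0x55.
C4: E(K, 0x55) = 0x6E; 0x2B ⊕ 0x6E = 0x45.
C5: E(K, 0x45) = 0x5E; 0x4B ⊕ 0x5E = 0x15.
C6: E(K, 0x15) = 0x2E; 0x5D ⊕ 0x2E = 0x73.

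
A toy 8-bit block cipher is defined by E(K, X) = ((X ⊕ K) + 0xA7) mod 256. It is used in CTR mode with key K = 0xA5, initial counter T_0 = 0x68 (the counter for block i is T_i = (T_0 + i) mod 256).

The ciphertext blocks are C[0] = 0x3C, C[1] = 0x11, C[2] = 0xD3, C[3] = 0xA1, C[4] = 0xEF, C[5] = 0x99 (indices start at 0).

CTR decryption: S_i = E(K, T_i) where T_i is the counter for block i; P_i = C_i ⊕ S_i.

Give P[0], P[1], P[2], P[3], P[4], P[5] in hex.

P[0]: T = 0x68, S = E(K, T) = 0x74; 0x3C ⊕ 0x74 = 0x48.
P[1]: T = 0x69, S = E(K, T) = 0x73; 0x11 ⊕ 0x73 = 0x62.
P[2]: T = 0x6A, S = E(K, T) = 0x76; 0xD3 ⊕ 0x76 = 0xA5.
P[3]: T = 0x6B, S = E(K, T) = 0x75; 0xA1 ⊕ 0x75 = 0xD4.
P[4]: T = 0x6C, S = E(K, T) = 0x70; 0xEF ⊕ 0x70 = 0x9F.
P[5]: T = 0x6D, S = E(K, T) = 0x6F; 0x99 ⊕ 0x6F = 0xF6.

P[0] = 0x48, P[1] = 0x62, P[2] = 0xA5, P[3] = 0xD4, P[4] = 0x9F, P[5] = 0xF6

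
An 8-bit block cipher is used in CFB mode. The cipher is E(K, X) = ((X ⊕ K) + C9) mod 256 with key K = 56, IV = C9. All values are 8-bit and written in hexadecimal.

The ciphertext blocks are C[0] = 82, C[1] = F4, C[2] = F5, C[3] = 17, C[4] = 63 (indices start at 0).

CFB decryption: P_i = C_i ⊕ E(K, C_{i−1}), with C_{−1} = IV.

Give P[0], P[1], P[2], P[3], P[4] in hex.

P[0]: E(K, C9) = 68; 82 ⊕ 68 = EA.
P[1]: E(K, 82) = 9D; F4 ⊕ 9D = 69.
P[2]: E(K, F4) = 6B; F5 ⊕ 6B = 9E.
P[3]: E(K, F5) = 6C; 17 ⊕ 6C = 7B.
P[4]: E(K, 17) = 0A; 63 ⊕ 0A = 69.

P[0] = EA, P[1] = 69, P[2] = 9E, P[3] = 7B, P[4] = 69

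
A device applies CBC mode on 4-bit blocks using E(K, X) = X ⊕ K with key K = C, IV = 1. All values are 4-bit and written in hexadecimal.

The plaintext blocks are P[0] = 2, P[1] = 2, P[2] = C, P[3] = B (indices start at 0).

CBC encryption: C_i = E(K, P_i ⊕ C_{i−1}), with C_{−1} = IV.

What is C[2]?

C[2] = 1

C[0]: P[0] ⊕ 1 = 3; E(K, 3) = F.
C[1]: P[1] ⊕ F = D; E(K, D) = 1.
C[2]: P[2] ⊕ 1 = D; E(K, D) = 1.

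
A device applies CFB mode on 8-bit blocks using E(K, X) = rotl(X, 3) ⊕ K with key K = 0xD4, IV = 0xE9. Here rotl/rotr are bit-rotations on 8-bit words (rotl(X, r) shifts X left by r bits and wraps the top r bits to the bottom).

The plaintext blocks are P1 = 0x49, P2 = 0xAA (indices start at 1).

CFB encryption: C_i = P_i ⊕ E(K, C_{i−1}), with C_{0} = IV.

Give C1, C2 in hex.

C1: E(K, 0xE9) = 0x9B; 0x49 ⊕ 0x9B = 0xD2.
C2: E(K, 0xD2) = 0x42; 0xAA ⊕ 0x42 = 0xE8.

C1 = 0xD2, C2 = 0xE8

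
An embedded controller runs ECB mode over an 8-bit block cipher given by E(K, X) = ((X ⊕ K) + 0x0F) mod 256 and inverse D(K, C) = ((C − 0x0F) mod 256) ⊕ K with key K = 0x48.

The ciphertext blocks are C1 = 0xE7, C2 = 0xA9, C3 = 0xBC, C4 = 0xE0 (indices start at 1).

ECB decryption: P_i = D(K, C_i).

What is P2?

P2 = 0xD2

P2: D(K, 0xA9) = 0xD2.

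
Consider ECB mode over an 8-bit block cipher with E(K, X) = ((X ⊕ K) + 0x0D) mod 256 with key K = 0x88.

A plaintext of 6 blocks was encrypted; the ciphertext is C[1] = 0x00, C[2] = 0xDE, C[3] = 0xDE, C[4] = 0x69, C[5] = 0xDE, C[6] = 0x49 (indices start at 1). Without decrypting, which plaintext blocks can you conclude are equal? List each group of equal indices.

ECB encrypts each block independently with the same key, so equal ciphertext blocks imply equal plaintext blocks.
C[2] = C[3] = C[5] = 0xDE, so P[2] = P[3] = P[5].

P[2] = P[3] = P[5]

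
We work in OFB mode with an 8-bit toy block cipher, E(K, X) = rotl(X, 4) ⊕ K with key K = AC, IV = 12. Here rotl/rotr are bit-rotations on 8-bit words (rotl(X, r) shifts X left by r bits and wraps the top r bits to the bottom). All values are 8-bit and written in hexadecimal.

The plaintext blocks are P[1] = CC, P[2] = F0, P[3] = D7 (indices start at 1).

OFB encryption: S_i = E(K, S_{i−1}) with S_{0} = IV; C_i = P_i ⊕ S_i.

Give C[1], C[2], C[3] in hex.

C[1] = 41, C[2] = 84, C[3] = 3C

C[1]: S = E(K, 12) = 8D; CC ⊕ 8D = 41.
C[2]: S = E(K, 8D) = 74; F0 ⊕ 74 = 84.
C[3]: S = E(K, 74) = EB; D7 ⊕ EB = 3C.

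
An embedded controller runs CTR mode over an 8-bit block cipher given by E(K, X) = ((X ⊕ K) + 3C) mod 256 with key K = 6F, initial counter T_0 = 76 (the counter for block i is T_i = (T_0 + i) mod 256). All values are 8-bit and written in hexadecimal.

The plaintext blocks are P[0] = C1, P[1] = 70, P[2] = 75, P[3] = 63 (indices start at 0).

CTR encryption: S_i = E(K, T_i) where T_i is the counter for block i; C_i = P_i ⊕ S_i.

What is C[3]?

C[3] = 31

C[0]: T = 76, S = E(K, T) = 55; C1 ⊕ 55 = 94.
C[1]: T = 77, S = E(K, T) = 54; 70 ⊕ 54 = 24.
C[2]: T = 78, S = E(K, T) = 53; 75 ⊕ 53 = 26.
C[3]: T = 79, S = E(K, T) = 52; 63 ⊕ 52 = 31.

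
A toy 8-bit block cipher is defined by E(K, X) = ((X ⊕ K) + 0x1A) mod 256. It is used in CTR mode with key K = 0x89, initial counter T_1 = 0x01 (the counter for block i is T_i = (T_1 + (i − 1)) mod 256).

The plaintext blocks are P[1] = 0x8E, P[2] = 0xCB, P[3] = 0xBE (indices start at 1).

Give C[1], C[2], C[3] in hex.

CTR encryption: S_i = E(K, T_i) where T_i is the counter for block i; C_i = P_i ⊕ S_i.
C[1]: T = 0x01, S = E(K, T) = 0xA2; 0x8E ⊕ 0xA2 = 0x2C.
C[2]: T = 0x02, S = E(K, T) = 0xA5; 0xCB ⊕ 0xA5 = 0x6E.
C[3]: T = 0x03, S = E(K, T) = 0xA4; 0xBE ⊕ 0xA4 = 0x1A.

C[1] = 0x2C, C[2] = 0x6E, C[3] = 0x1A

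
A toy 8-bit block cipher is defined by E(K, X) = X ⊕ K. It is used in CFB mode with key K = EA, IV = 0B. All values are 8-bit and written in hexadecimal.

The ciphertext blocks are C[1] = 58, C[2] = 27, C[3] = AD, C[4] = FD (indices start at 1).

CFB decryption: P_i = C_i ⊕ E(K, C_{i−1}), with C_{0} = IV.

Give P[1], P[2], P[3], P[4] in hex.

P[1]: E(K, 0B) = E1; 58 ⊕ E1 = B9.
P[2]: E(K, 58) = B2; 27 ⊕ B2 = 95.
P[3]: E(K, 27) = CD; AD ⊕ CD = 60.
P[4]: E(K, AD) = 47; FD ⊕ 47 = BA.

P[1] = B9, P[2] = 95, P[3] = 60, P[4] = BA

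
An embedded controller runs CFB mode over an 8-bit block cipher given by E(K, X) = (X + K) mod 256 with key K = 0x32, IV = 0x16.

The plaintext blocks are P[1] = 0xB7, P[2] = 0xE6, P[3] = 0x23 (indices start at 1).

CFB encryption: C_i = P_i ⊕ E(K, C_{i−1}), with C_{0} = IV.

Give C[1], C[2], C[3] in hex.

C[1] = 0xFF, C[2] = 0xD7, C[3] = 0x2A

C[1]: E(K, 0x16) = 0x48; 0xB7 ⊕ 0x48 = 0xFF.
C[2]: E(K, 0xFF) = 0x31; 0xE6 ⊕ 0x31 = 0xD7.
C[3]: E(K, 0xD7) = 0x09; 0x23 ⊕ 0x09 = 0x2A.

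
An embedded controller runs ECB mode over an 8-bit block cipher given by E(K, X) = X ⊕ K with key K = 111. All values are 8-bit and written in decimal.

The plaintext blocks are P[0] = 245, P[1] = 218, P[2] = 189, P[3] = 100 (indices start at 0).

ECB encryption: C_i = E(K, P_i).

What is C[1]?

C[1]: E(K, 218) = 181.

C[1] = 181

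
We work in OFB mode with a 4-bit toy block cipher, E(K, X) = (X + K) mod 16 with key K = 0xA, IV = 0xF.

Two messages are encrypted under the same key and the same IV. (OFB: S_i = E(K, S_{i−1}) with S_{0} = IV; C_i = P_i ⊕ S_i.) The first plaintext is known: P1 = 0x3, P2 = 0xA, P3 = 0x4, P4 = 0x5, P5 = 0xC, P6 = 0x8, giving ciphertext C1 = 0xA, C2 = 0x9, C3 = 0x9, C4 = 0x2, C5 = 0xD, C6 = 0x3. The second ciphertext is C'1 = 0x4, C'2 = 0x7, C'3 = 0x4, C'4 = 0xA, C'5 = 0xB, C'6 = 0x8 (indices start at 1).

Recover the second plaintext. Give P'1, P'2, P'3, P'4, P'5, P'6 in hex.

In OFB with a reused IV, both messages share the same keystream S_i, so C_i ⊕ C'_i = P_i ⊕ P'_i and thus P'_i = P_i ⊕ C_i ⊕ C'_i.
P'1: 0x3 ⊕ 0xA ⊕ 0x4 = 0xD.
P'2: 0xA ⊕ 0x9 ⊕ 0x7 = 0x4.
P'3: 0x4 ⊕ 0x9 ⊕ 0x4 = 0x9.
P'4: 0x5 ⊕ 0x2 ⊕ 0xA = 0xD.
P'5: 0xC ⊕ 0xD ⊕ 0xB = 0xA.
P'6: 0x8 ⊕ 0x3 ⊕ 0x8 = 0x3.

P'1 = 0xD, P'2 = 0x4, P'3 = 0x9, P'4 = 0xD, P'5 = 0xA, P'6 = 0x3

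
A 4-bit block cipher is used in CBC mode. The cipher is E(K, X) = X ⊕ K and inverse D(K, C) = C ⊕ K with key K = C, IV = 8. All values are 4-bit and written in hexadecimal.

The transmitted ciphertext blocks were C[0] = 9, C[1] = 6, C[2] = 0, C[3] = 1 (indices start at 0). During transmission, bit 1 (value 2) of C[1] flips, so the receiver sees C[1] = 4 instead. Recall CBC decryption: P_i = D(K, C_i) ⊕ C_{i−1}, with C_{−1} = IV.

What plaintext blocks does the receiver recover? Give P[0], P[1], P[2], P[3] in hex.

Only C[1] changed, to 4. In CBC, a change in C_i garbles P_i and flips the same bit in P_{i+1}. Decrypting the received ciphertext:
P[0]: D(K, 9) = 5; 5 ⊕ 8 = D.
P[1]: D(K, 4) = 8; 8 ⊕ 9 = 1.
P[2]: D(K, 0) = C; C ⊕ 4 = 8.
P[3]: D(K, 1) = D; D ⊕ 0 = D.
Blocks that differ from the original plaintext: P[1], P[2].

P[0] = D, P[1] = 1, P[2] = 8, P[3] = D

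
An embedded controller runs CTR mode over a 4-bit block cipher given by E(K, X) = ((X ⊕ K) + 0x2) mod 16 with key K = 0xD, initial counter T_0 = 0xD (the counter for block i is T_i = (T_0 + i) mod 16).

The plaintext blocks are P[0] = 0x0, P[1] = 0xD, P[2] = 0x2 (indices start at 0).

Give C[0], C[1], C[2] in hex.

CTR encryption: S_i = E(K, T_i) where T_i is the counter for block i; C_i = P_i ⊕ S_i.
C[0]: T = 0xD, S = E(K, T) = 0x2; 0x0 ⊕ 0x2 = 0x2.
C[1]: T = 0xE, S = E(K, T) = 0x5; 0xD ⊕ 0x5 = 0x8.
C[2]: T = 0xF, S = E(K, T) = 0x4; 0x2 ⊕ 0x4 = 0x6.

C[0] = 0x2, C[1] = 0x8, C[2] = 0x6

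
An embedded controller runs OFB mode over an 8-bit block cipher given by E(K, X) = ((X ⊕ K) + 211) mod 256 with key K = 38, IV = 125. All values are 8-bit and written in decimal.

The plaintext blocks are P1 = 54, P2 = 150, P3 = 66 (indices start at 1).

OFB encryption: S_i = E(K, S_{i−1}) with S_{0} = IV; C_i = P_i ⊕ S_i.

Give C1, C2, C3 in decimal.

C1: S = E(K, 125) = 46; 54 ⊕ 46 = 24.
C2: S = E(K, 46) = 219; 150 ⊕ 219 = 77.
C3: S = E(K, 219) = 208; 66 ⊕ 208 = 146.

C1 = 24, C2 = 77, C3 = 146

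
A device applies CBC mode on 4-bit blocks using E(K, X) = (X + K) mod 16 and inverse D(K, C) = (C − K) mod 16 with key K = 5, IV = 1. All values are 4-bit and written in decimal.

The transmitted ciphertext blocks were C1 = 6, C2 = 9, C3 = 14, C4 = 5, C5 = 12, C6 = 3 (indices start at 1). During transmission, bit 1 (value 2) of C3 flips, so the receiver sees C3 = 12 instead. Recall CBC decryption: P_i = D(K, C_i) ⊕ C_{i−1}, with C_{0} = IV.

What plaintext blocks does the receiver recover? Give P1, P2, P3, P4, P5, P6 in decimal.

P1 = 0, P2 = 2, P3 = 14, P4 = 12, P5 = 2, P6 = 2

Only C3 changed, to 12. In CBC, a change in C_i garbles P_i and flips the same bit in P_{i+1}. Decrypting the received ciphertext:
P1: D(K, 6) = 1; 1 ⊕ 1 = 0.
P2: D(K, 9) = 4; 4 ⊕ 6 = 2.
P3: D(K, 12) = 7; 7 ⊕ 9 = 14.
P4: D(K, 5) = 0; 0 ⊕ 12 = 12.
P5: D(K, 12) = 7; 7 ⊕ 5 = 2.
P6: D(K, 3) = 14; 14 ⊕ 12 = 2.
Blocks that differ from the original plaintext: P3, P4.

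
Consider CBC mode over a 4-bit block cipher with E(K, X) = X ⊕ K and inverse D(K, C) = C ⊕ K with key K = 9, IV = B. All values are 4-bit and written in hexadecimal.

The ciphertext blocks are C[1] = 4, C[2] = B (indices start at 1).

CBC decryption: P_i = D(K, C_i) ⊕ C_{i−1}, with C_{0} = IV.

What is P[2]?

P[2]: D(K, B) = 2; 2 ⊕ 4 = 6.

P[2] = 6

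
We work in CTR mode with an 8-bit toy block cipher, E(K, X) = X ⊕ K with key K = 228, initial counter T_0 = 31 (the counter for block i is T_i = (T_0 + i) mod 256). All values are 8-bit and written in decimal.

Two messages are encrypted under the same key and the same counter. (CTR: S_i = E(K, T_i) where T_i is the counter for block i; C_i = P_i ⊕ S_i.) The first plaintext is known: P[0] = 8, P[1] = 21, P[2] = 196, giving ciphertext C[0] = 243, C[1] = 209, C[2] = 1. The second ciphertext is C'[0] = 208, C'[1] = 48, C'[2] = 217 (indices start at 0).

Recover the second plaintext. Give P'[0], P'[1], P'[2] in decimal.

P'[0] = 43, P'[1] = 244, P'[2] = 28

In CTR with a reused counter, both messages share the same keystream S_i, so C_i ⊕ C'_i = P_i ⊕ P'_i and thus P'_i = P_i ⊕ C_i ⊕ C'_i.
P'[0]: 8 ⊕ 243 ⊕ 208 = 43.
P'[1]: 21 ⊕ 209 ⊕ 48 = 244.
P'[2]: 196 ⊕ 1 ⊕ 217 = 28.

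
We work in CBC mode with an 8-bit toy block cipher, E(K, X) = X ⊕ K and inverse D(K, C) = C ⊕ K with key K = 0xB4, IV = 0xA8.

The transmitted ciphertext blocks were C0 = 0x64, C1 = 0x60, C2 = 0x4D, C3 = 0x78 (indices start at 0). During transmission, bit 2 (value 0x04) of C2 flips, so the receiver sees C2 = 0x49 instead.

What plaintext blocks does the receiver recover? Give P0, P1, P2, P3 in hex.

CBC decryption: P_i = D(K, C_i) ⊕ C_{i−1}, with C_{−1} = IV.
Only C2 changed, to 0x49. In CBC, a change in C_i garbles P_i and flips the same bit in P_{i+1}. Decrypting the received ciphertext:
P0: D(K, 0x64) = 0xD0; 0xD0 ⊕ 0xA8 = 0x78.
P1: D(K, 0x60) = 0xD4; 0xD4 ⊕ 0x64 = 0xB0.
P2: D(K, 0x49) = 0xFD; 0xFD ⊕ 0x60 = 0x9D.
P3: D(K, 0x78) = 0xCC; 0xCC ⊕ 0x49 = 0x85.
Blocks that differ from the original plaintext: P2, P3.

P0 = 0x78, P1 = 0xB0, P2 = 0x9D, P3 = 0x85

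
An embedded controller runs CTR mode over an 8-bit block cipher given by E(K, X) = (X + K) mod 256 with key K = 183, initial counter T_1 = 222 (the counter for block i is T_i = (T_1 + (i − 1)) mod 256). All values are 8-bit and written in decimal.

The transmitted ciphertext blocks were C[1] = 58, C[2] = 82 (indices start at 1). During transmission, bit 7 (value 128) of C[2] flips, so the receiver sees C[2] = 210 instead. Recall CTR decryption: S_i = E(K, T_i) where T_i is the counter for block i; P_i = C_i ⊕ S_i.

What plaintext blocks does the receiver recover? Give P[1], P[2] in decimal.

Only C[2] changed, to 210. In CTR, a change in C_i flips the same bit in P_i only; the keystream is unaffected. Decrypting the received ciphertext:
P[1]: T = 222, S = E(K, T) = 149; 58 ⊕ 149 = 175.
P[2]: T = 223, S = E(K, T) = 150; 210 ⊕ 150 = 68.
Blocks that differ from the original plaintext: P[2].

P[1] = 175, P[2] = 68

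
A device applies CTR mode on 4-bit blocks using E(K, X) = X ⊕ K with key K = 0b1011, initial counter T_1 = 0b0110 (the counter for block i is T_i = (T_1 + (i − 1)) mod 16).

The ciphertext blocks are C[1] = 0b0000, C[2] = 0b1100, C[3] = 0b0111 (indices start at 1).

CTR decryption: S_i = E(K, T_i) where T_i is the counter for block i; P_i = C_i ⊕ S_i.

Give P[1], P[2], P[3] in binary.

P[1]: T = 0b0110, S = E(K, T) = 0b1101; 0b0000 ⊕ 0b1101 = 0b1101.
P[2]: T = 0b0111, S = E(K, T) = 0b1100; 0b1100 ⊕ 0b1100 = 0b0000.
P[3]: T = 0b1000, S = E(K, T) = 0b0011; 0b0111 ⊕ 0b0011 = 0b0100.

P[1] = 0b1101, P[2] = 0b0000, P[3] = 0b0100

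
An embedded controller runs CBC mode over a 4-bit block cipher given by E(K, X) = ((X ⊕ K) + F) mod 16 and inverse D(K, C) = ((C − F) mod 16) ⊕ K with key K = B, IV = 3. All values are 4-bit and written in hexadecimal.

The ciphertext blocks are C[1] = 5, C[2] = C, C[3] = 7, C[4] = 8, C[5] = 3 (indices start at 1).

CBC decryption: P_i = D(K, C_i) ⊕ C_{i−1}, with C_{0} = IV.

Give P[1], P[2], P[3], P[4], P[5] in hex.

P[1]: D(K, 5) = D; D ⊕ 3 = E.
P[2]: D(K, C) = 6; 6 ⊕ 5 = 3.
P[3]: D(K, 7) = 3; 3 ⊕ C = F.
P[4]: D(K, 8) = 2; 2 ⊕ 7 = 5.
P[5]: D(K, 3) = F; F ⊕ 8 = 7.

P[1] = E, P[2] = 3, P[3] = F, P[4] = 5, P[5] = 7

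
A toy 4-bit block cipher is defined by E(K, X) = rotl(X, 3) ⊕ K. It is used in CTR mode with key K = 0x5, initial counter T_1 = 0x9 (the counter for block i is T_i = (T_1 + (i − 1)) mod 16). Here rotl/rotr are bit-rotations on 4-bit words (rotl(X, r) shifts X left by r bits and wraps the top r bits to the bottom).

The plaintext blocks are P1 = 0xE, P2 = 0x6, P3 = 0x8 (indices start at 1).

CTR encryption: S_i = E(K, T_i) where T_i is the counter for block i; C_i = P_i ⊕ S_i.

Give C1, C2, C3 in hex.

C1 = 0x7, C2 = 0x6, C3 = 0x0

C1: T = 0x9, S = E(K, T) = 0x9; 0xE ⊕ 0x9 = 0x7.
C2: T = 0xA, S = E(K, T) = 0x0; 0x6 ⊕ 0x0 = 0x6.
C3: T = 0xB, S = E(K, T) = 0x8; 0x8 ⊕ 0x8 = 0x0.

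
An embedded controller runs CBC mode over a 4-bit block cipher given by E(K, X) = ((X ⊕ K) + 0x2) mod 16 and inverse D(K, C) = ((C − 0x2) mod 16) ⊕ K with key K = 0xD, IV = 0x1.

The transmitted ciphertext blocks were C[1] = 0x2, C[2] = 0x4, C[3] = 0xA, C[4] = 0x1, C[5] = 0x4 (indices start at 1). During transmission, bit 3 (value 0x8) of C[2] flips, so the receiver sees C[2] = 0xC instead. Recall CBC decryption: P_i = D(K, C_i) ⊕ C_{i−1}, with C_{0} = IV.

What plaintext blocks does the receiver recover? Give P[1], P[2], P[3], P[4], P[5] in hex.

P[1] = 0xC, P[2] = 0x5, P[3] = 0x9, P[4] = 0x8, P[5] = 0xE

Only C[2] changed, to 0xC. In CBC, a change in C_i garbles P_i and flips the same bit in P_{i+1}. Decrypting the received ciphertext:
P[1]: D(K, 0x2) = 0xD; 0xD ⊕ 0x1 = 0xC.
P[2]: D(K, 0xC) = 0x7; 0x7 ⊕ 0x2 = 0x5.
P[3]: D(K, 0xA) = 0x5; 0x5 ⊕ 0xC = 0x9.
P[4]: D(K, 0x1) = 0x2; 0x2 ⊕ 0xA = 0x8.
P[5]: D(K, 0x4) = 0xF; 0xF ⊕ 0x1 = 0xE.
Blocks that differ from the original plaintext: P[2], P[3].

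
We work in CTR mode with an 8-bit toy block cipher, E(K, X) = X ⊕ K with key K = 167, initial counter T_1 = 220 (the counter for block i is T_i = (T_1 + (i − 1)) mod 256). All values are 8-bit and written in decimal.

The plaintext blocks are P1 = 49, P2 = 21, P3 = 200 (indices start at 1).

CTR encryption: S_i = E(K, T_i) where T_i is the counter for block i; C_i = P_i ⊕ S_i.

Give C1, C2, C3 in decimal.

C1 = 74, C2 = 111, C3 = 177

C1: T = 220, S = E(K, T) = 123; 49 ⊕ 123 = 74.
C2: T = 221, S = E(K, T) = 122; 21 ⊕ 122 = 111.
C3: T = 222, S = E(K, T) = 121; 200 ⊕ 121 = 177.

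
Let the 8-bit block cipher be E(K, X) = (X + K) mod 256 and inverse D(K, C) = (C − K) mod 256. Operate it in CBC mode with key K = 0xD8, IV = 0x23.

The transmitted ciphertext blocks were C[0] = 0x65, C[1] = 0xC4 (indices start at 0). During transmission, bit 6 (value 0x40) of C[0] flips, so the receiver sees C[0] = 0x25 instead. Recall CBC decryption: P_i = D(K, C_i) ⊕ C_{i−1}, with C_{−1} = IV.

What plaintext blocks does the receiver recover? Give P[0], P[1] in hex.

Only C[0] changed, to 0x25. In CBC, a change in C_i garbles P_i and flips the same bit in P_{i+1}. Decrypting the received ciphertext:
P[0]: D(K, 0x25) = 0x4D; 0x4D ⊕ 0x23 = 0x6E.
P[1]: D(K, 0xC4) = 0xEC; 0xEC ⊕ 0x25 = 0xC9.
Blocks that differ from the original plaintext: P[0], P[1].

P[0] = 0x6E, P[1] = 0xC9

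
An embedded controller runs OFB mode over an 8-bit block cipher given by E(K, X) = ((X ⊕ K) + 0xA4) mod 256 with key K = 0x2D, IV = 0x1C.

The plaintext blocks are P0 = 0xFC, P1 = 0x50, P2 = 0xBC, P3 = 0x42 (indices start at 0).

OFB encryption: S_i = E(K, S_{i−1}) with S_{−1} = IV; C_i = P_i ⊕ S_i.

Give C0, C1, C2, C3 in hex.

C0 = 0x29, C1 = 0xCC, C2 = 0xE9, C3 = 0x5E

C0: S = E(K, 0x1C) = 0xD5; 0xFC ⊕ 0xD5 = 0x29.
C1: S = E(K, 0xD5) = 0x9C; 0x50 ⊕ 0x9C = 0xCC.
C2: S = E(K, 0x9C) = 0x55; 0xBC ⊕ 0x55 = 0xE9.
C3: S = E(K, 0x55) = 0x1C; 0x42 ⊕ 0x1C = 0x5E.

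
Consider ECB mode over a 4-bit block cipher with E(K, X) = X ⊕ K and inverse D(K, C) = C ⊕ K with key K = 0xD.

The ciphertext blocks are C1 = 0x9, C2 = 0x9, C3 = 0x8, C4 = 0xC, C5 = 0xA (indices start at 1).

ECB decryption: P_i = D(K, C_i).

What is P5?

P5 = 0x7

P5: D(K, 0xA) = 0x7.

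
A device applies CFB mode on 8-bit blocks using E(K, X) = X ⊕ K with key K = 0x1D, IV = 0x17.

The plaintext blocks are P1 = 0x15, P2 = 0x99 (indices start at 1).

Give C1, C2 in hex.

C1 = 0x1F, C2 = 0x9B

CFB encryption: C_i = P_i ⊕ E(K, C_{i−1}), with C_{0} = IV.
C1: E(K, 0x17) = 0x0A; 0x15 ⊕ 0x0A = 0x1F.
C2: E(K, 0x1F) = 0x02; 0x99 ⊕ 0x02 = 0x9B.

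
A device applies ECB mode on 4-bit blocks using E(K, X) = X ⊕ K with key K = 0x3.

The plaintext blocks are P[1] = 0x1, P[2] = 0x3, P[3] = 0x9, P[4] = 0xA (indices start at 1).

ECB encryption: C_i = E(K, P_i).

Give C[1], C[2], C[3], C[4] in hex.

C[1]: E(K, 0x1) = 0x2.
C[2]: E(K, 0x3) = 0x0.
C[3]: E(K, 0x9) = 0xA.
C[4]: E(K, 0xA) = 0x9.

C[1] = 0x2, C[2] = 0x0, C[3] = 0xA, C[4] = 0x9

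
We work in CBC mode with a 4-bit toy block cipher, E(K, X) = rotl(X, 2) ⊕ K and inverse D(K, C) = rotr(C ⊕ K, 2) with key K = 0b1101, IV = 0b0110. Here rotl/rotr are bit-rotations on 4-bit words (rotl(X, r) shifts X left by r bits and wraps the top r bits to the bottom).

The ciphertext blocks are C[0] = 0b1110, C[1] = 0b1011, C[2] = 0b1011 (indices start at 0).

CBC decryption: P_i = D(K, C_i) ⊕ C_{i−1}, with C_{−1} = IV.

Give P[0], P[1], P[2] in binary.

P[0] = 0b1010, P[1] = 0b0111, P[2] = 0b0010

P[0]: D(K, 0b1110) = 0b1100; 0b1100 ⊕ 0b0110 = 0b1010.
P[1]: D(K, 0b1011) = 0b1001; 0b1001 ⊕ 0b1110 = 0b0111.
P[2]: D(K, 0b1011) = 0b1001; 0b1001 ⊕ 0b1011 = 0b0010.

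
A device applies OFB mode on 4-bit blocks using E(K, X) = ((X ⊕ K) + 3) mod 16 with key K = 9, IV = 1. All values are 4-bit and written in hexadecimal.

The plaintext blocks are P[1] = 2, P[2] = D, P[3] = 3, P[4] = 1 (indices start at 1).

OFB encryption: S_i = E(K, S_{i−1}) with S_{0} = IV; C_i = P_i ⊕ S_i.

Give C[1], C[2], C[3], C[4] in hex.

C[1]: S = E(K, 1) = B; 2 ⊕ B = 9.
C[2]: S = E(K, B) = 5; D ⊕ 5 = 8.
C[3]: S = E(K, 5) = F; 3 ⊕ F = C.
C[4]: S = E(K, F) = 9; 1 ⊕ 9 = 8.

C[1] = 9, C[2] = 8, C[3] = C, C[4] = 8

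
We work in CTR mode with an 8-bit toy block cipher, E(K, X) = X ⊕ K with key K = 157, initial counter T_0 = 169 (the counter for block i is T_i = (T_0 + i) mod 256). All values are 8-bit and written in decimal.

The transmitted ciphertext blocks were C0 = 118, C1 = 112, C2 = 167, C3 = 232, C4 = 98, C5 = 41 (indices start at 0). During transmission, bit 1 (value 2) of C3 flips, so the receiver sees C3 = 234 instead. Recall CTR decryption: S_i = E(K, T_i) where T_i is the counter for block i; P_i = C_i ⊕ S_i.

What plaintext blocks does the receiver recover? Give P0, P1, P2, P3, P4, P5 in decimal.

P0 = 66, P1 = 71, P2 = 145, P3 = 219, P4 = 82, P5 = 26

Only C3 changed, to 234. In CTR, a change in C_i flips the same bit in P_i only; the keystream is unaffected. Decrypting the received ciphertext:
P0: T = 169, S = E(K, T) = 52; 118 ⊕ 52 = 66.
P1: T = 170, S = E(K, T) = 55; 112 ⊕ 55 = 71.
P2: T = 171, S = E(K, T) = 54; 167 ⊕ 54 = 145.
P3: T = 172, S = E(K, T) = 49; 234 ⊕ 49 = 219.
P4: T = 173, S = E(K, T) = 48; 98 ⊕ 48 = 82.
P5: T = 174, S = E(K, T) = 51; 41 ⊕ 51 = 26.
Blocks that differ from the original plaintext: P3.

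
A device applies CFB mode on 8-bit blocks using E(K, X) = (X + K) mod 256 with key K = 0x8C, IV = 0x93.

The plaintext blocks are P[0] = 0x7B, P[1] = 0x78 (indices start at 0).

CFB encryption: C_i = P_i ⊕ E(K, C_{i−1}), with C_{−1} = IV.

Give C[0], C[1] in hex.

C[0]: E(K, 0x93) = 0x1F; 0x7B ⊕ 0x1F = 0x64.
C[1]: E(K, 0x64) = 0xF0; 0x78 ⊕ 0xF0 = 0x88.

C[0] = 0x64, C[1] = 0x88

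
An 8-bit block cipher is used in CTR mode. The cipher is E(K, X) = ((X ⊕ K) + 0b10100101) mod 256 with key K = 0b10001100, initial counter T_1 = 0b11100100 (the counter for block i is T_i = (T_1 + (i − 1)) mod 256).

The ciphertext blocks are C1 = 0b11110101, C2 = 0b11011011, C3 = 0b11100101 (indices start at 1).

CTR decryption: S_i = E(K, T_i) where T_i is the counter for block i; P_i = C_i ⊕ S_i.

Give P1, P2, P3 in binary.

P1: T = 0b11100100, S = E(K, T) = 0b00001101; 0b11110101 ⊕ 0b00001101 = 0b11111000.
P2: T = 0b11100101, S = E(K, T) = 0b00001110; 0b11011011 ⊕ 0b00001110 = 0b11010101.
P3: T = 0b11100110, S = E(K, T) = 0b00001111; 0b11100101 ⊕ 0b00001111 = 0b11101010.

P1 = 0b11111000, P2 = 0b11010101, P3 = 0b11101010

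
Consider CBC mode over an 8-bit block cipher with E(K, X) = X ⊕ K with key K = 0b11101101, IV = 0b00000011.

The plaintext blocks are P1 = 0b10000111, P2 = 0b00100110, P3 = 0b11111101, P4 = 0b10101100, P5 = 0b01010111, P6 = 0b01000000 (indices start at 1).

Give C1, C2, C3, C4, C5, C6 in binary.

CBC encryption: C_i = E(K, P_i ⊕ C_{i−1}), with C_{0} = IV.
C1: P1 ⊕ 0b00000011 = 0b10000100; E(K, 0b10000100) = 0b01101001.
C2: P2 ⊕ 0b01101001 = 0b01001111; E(K, 0b01001111) = 0b10100010.
C3: P3 ⊕ 0b10100010 = 0b01011111; E(K, 0b01011111) = 0b10110010.
C4: P4 ⊕ 0b10110010 = 0b00011110; E(K, 0b00011110) = 0b11110011.
C5: P5 ⊕ 0b11110011 = 0b10100100; E(K, 0b10100100) = 0b01001001.
C6: P6 ⊕ 0b01001001 = 0b00001001; E(K, 0b00001001) = 0b11100100.

C1 = 0b01101001, C2 = 0b10100010, C3 = 0b10110010, C4 = 0b11110011, C5 = 0b01001001, C6 = 0b11100100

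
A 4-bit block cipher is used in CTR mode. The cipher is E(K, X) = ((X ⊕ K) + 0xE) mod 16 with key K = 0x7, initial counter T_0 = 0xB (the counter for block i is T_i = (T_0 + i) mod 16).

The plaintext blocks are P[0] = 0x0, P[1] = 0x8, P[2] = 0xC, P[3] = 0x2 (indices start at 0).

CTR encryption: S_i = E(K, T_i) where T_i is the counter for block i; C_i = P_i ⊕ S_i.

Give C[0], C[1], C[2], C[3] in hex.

C[0]: T = 0xB, S = E(K, T) = 0xA; 0x0 ⊕ 0xA = 0xA.
C[1]: T = 0xC, S = E(K, T) = 0x9; 0x8 ⊕ 0x9 = 0x1.
C[2]: T = 0xD, S = E(K, T) = 0x8; 0xC ⊕ 0x8 = 0x4.
C[3]: T = 0xE, S = E(K, T) = 0x7; 0x2 ⊕ 0x7 = 0x5.

C[0] = 0xA, C[1] = 0x1, C[2] = 0x4, C[3] = 0x5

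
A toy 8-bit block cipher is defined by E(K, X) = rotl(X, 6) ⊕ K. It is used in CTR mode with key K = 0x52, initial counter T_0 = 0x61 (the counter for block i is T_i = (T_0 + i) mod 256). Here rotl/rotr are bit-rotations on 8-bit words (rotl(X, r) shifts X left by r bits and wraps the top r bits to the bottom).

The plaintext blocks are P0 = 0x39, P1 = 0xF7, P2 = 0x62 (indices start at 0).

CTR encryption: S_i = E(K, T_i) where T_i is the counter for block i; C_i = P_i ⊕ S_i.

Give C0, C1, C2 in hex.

C0: T = 0x61, S = E(K, T) = 0x0A; 0x39 ⊕ 0x0A = 0x33.
C1: T = 0x62, S = E(K, T) = 0xCA; 0xF7 ⊕ 0xCA = 0x3D.
C2: T = 0x63, S = E(K, T) = 0x8A; 0x62 ⊕ 0x8A = 0xE8.

C0 = 0x33, C1 = 0x3D, C2 = 0xE8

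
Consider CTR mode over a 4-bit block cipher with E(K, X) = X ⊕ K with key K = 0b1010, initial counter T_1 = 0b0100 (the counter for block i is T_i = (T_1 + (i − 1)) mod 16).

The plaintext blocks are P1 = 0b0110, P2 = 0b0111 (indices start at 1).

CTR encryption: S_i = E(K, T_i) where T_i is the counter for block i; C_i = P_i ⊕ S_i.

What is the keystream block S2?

C1: T = 0b0100, S = E(K, T) = 0b1110; 0b0110 ⊕ 0b1110 = 0b1000.
C2: T = 0b0101, S = E(K, T) = 0b1111; 0b0111 ⊕ 0b1111 = 0b1000.
So S2 = 0b1111.

0b1111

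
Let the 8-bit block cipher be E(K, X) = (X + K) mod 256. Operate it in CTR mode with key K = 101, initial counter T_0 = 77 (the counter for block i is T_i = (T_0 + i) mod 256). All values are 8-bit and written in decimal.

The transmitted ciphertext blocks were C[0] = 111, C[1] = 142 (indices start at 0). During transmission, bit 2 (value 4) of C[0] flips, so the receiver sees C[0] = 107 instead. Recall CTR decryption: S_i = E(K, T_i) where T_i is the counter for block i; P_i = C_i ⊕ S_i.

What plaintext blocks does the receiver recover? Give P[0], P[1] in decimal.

Only C[0] changed, to 107. In CTR, a change in C_i flips the same bit in P_i only; the keystream is unaffected. Decrypting the received ciphertext:
P[0]: T = 77, S = E(K, T) = 178; 107 ⊕ 178 = 217.
P[1]: T = 78, S = E(K, T) = 179; 142 ⊕ 179 = 61.
Blocks that differ from the original plaintext: P[0].

P[0] = 217, P[1] = 61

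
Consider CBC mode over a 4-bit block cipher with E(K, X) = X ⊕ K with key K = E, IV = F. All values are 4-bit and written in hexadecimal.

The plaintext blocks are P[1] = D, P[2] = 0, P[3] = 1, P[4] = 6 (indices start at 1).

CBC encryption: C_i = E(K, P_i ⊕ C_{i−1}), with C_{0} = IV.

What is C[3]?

C[1]: P[1] ⊕ F = 2; E(K, 2) = C.
C[2]: P[2] ⊕ C = C; E(K, C) = 2.
C[3]: P[3] ⊕ 2 = 3; E(K, 3) = D.

C[3] = D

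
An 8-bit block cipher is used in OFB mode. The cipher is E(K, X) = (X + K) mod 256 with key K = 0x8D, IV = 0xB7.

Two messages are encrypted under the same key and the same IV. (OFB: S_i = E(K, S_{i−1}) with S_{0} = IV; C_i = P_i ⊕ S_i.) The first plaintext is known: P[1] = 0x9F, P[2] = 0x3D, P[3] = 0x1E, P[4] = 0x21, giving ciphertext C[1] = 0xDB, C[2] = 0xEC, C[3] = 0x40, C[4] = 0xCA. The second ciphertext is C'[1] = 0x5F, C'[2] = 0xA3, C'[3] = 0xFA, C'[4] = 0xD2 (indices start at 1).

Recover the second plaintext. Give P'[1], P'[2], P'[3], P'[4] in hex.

P'[1] = 0x1B, P'[2] = 0x72, P'[3] = 0xA4, P'[4] = 0x39

In OFB with a reused IV, both messages share the same keystream S_i, so C_i ⊕ C'_i = P_i ⊕ P'_i and thus P'_i = P_i ⊕ C_i ⊕ C'_i.
P'[1]: 0x9F ⊕ 0xDB ⊕ 0x5F = 0x1B.
P'[2]: 0x3D ⊕ 0xEC ⊕ 0xA3 = 0x72.
P'[3]: 0x1E ⊕ 0x40 ⊕ 0xFA = 0xA4.
P'[4]: 0x21 ⊕ 0xCA ⊕ 0xD2 = 0x39.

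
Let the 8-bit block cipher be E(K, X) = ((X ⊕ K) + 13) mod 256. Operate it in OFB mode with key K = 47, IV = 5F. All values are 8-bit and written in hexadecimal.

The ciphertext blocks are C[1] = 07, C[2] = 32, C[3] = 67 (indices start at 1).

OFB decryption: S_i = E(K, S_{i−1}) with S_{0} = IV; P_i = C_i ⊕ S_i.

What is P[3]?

P[3] = 2C

P[1]: S = E(K, 5F) = 2B; 07 ⊕ 2B = 2C.
P[2]: S = E(K, 2B) = 7F; 32 ⊕ 7F = 4D.
P[3]: S = E(K, 7F) = 4B; 67 ⊕ 4B = 2C.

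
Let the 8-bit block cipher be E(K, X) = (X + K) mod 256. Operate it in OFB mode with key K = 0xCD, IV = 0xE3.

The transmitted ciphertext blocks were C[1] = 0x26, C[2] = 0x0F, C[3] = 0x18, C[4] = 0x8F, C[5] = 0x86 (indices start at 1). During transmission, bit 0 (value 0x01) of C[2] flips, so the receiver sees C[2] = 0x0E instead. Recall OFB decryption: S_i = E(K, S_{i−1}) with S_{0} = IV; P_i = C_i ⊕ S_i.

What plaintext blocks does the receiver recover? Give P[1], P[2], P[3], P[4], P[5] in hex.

P[1] = 0x96, P[2] = 0x73, P[3] = 0x52, P[4] = 0x98, P[5] = 0x62

Only C[2] changed, to 0x0E. In OFB, a change in C_i flips the same bit in P_i only; the keystream is unaffected. Decrypting the received ciphertext:
P[1]: S = E(K, 0xE3) = 0xB0; 0x26 ⊕ 0xB0 = 0x96.
P[2]: S = E(K, 0xB0) = 0x7D; 0x0E ⊕ 0x7D = 0x73.
P[3]: S = E(K, 0x7D) = 0x4A; 0x18 ⊕ 0x4A = 0x52.
P[4]: S = E(K, 0x4A) = 0x17; 0x8F ⊕ 0x17 = 0x98.
P[5]: S = E(K, 0x17) = 0xE4; 0x86 ⊕ 0xE4 = 0x62.
Blocks that differ from the original plaintext: P[2].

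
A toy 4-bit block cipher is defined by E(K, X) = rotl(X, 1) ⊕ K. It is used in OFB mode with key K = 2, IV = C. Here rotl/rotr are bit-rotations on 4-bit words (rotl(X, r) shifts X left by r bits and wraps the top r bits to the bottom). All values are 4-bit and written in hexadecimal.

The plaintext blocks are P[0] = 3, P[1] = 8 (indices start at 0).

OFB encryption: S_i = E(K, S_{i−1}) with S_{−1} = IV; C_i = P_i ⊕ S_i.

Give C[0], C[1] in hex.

C[0]: S = E(K, C) = B; 3 ⊕ B = 8.
C[1]: S = E(K, B) = 5; 8 ⊕ 5 = D.

C[0] = 8, C[1] = D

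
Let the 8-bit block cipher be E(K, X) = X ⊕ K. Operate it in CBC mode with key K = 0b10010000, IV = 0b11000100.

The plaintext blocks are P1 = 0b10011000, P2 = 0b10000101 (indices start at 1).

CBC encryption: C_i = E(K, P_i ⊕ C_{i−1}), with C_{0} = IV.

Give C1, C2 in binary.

C1 = 0b11001100, C2 = 0b11011001

C1: P1 ⊕ 0b11000100 = 0b01011100; E(K, 0b01011100) = 0b11001100.
C2: P2 ⊕ 0b11001100 = 0b01001001; E(K, 0b01001001) = 0b11011001.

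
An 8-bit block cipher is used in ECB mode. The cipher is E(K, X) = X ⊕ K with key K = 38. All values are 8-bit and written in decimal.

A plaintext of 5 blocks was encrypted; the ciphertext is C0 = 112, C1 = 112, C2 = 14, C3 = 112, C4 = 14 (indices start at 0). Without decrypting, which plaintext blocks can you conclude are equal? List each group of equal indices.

ECB encrypts each block independently with the same key, so equal ciphertext blocks imply equal plaintext blocks.
C0 = C1 = C3 = 112, so P0 = P1 = P3.
C2 = C4 = 14, so P2 = P4.

P0 = P1 = P3; P2 = P4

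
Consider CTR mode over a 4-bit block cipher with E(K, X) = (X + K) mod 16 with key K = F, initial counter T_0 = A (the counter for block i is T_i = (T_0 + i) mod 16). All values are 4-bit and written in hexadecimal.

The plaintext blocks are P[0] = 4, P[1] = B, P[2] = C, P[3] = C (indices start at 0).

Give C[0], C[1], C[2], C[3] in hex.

C[0] = D, C[1] = 1, C[2] = 7, C[3] = 0

CTR encryption: S_i = E(K, T_i) where T_i is the counter for block i; C_i = P_i ⊕ S_i.
C[0]: T = A, S = E(K, T) = 9; 4 ⊕ 9 = D.
C[1]: T = B, S = E(K, T) = A; B ⊕ A = 1.
C[2]: T = C, S = E(K, T) = B; C ⊕ B = 7.
C[3]: T = D, S = E(K, T) = C; C ⊕ C = 0.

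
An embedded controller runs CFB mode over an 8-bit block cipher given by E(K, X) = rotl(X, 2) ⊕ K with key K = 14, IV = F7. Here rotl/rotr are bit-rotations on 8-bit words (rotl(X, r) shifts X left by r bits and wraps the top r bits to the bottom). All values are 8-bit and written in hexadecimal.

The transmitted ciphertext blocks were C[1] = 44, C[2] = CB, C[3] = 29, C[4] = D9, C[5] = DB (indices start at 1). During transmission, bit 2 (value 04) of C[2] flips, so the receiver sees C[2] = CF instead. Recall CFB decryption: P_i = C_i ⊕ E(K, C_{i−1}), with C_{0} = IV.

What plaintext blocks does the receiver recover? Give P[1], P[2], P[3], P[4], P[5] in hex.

Only C[2] changed, to CF. In CFB, a change in C_i flips the same bit in P_i and garbles P_{i+1}. Decrypting the received ciphertext:
P[1]: E(K, F7) = CB; 44 ⊕ CB = 8F.
P[2]: E(K, 44) = 05; CF ⊕ 05 = CA.
P[3]: E(K, CF) = 2B; 29 ⊕ 2B = 02.
P[4]: E(K, 29) = B0; D9 ⊕ B0 = 69.
P[5]: E(K, D9) = 73; DB ⊕ 73 = A8.
Blocks that differ from the original plaintext: P[2], P[3].

P[1] = 8F, P[2] = CA, P[3] = 02, P[4] = 69, P[5] = A8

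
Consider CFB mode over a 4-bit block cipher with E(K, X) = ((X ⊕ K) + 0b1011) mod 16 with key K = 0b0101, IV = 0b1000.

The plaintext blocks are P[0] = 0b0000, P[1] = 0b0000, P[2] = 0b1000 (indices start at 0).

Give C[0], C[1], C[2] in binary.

CFB encryption: C_i = P_i ⊕ E(K, C_{i−1}), with C_{−1} = IV.
C[0]: E(K, 0b1000) = 0b1000; 0b0000 ⊕ 0b1000 = 0b1000.
C[1]: E(K, 0b1000) = 0b1000; 0b0000 ⊕ 0b1000 = 0b1000.
C[2]: E(K, 0b1000) = 0b1000; 0b1000 ⊕ 0b1000 = 0b0000.

C[0] = 0b1000, C[1] = 0b1000, C[2] = 0b0000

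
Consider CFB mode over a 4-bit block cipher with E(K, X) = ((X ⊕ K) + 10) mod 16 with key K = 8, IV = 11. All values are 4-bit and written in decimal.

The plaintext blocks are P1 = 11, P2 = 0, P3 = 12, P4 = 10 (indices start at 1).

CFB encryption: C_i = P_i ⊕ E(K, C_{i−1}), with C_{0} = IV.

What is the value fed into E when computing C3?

8

C1: E(K, 11) = 13; 11 ⊕ 13 = 6.
C2: E(K, 6) = 8; 0 ⊕ 8 = 8.
C3: E(K, 8) = 10; 12 ⊕ 10 = 6.
So the input to E for block 3 is 8.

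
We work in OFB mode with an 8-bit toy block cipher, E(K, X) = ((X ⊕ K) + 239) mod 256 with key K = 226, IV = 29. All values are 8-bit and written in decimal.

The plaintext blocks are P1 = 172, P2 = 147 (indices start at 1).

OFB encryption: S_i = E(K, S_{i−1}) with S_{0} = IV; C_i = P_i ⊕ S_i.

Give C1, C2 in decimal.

C1 = 66, C2 = 104

C1: S = E(K, 29) = 238; 172 ⊕ 238 = 66.
C2: S = E(K, 238) = 251; 147 ⊕ 251 = 104.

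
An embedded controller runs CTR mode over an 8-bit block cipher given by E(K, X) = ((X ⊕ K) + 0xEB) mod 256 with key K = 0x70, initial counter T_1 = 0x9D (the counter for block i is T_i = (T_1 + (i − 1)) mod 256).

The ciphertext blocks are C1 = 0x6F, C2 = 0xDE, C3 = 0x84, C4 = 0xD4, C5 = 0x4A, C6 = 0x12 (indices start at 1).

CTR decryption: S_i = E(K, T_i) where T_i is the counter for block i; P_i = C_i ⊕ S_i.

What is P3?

P3: T = 0x9F, S = E(K, T) = 0xDA; 0x84 ⊕ 0xDA = 0x5E.

P3 = 0x5E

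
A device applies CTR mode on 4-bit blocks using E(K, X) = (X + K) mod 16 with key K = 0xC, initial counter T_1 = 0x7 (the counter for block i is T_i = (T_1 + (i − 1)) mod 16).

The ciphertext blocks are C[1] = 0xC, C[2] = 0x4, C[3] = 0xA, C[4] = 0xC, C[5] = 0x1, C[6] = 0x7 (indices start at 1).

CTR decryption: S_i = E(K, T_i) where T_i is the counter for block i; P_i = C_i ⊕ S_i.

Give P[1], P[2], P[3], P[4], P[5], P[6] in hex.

P[1] = 0xF, P[2] = 0x0, P[3] = 0xF, P[4] = 0xA, P[5] = 0x6, P[6] = 0xF

P[1]: T = 0x7, S = E(K, T) = 0x3; 0xC ⊕ 0x3 = 0xF.
P[2]: T = 0x8, S = E(K, T) = 0x4; 0x4 ⊕ 0x4 = 0x0.
P[3]: T = 0x9, S = E(K, T) = 0x5; 0xA ⊕ 0x5 = 0xF.
P[4]: T = 0xA, S = E(K, T) = 0x6; 0xC ⊕ 0x6 = 0xA.
P[5]: T = 0xB, S = E(K, T) = 0x7; 0x1 ⊕ 0x7 = 0x6.
P[6]: T = 0xC, S = E(K, T) = 0x8; 0x7 ⊕ 0x8 = 0xF.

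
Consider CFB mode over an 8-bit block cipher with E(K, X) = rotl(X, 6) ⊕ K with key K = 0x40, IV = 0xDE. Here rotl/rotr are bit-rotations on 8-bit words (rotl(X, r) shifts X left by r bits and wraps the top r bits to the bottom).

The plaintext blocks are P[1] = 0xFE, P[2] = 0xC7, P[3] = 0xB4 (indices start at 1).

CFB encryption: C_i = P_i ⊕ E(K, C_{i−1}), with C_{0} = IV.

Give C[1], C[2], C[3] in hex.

C[1] = 0x09, C[2] = 0xC5, C[3] = 0x85

C[1]: E(K, 0xDE) = 0xF7; 0xFE ⊕ 0xF7 = 0x09.
C[2]: E(K, 0x09) = 0x02; 0xC7 ⊕ 0x02 = 0xC5.
C[3]: E(K, 0xC5) = 0x31; 0xB4 ⊕ 0x31 = 0x85.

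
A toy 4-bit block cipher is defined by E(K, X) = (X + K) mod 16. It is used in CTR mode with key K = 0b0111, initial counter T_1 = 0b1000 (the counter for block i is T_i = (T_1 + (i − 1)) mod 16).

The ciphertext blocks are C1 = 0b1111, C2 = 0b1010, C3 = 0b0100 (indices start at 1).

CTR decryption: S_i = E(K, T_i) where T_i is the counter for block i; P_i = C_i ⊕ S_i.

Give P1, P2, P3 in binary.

P1: T = 0b1000, S = E(K, T) = 0b1111; 0b1111 ⊕ 0b1111 = 0b0000.
P2: T = 0b1001, S = E(K, T) = 0b0000; 0b1010 ⊕ 0b0000 = 0b1010.
P3: T = 0b1010, S = E(K, T) = 0b0001; 0b0100 ⊕ 0b0001 = 0b0101.

P1 = 0b0000, P2 = 0b1010, P3 = 0b0101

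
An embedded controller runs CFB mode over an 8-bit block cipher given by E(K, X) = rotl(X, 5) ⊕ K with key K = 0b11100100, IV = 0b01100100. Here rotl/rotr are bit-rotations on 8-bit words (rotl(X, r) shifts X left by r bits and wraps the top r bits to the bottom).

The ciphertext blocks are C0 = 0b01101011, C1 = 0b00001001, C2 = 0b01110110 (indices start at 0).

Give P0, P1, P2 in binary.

CFB decryption: P_i = C_i ⊕ E(K, C_{i−1}), with C_{−1} = IV.
P0: E(K, 0b01100100) = 0b01101000; 0b01101011 ⊕ 0b01101000 = 0b00000011.
P1: E(K, 0b01101011) = 0b10001001; 0b00001001 ⊕ 0b10001001 = 0b10000000.
P2: E(K, 0b00001001) = 0b11000101; 0b01110110 ⊕ 0b11000101 = 0b10110011.

P0 = 0b00000011, P1 = 0b10000000, P2 = 0b10110011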